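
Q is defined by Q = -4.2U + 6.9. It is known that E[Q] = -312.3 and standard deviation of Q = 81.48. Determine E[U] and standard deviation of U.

From Q = -4.2U + 6.9: E[Q] = a·E[U] + b, so E[U] = (E[Q] − b)/a = (-312.3 − 6.9)/(-4.2) = 76.
standard deviation of Q = |a|·standard deviation of U, so standard deviation of U = 81.48/|-4.2| = 19.4.

E[U] = 76, standard deviation of U = 19.4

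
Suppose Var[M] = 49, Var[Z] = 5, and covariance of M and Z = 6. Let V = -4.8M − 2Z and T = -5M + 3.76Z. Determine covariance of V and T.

covariance of V and T = 1090.112

By bilinearity, covariance of V and T = ac·Var[M] + bd·Var[Z] + (ad+bc)·covariance of M and Z, with a=-4.8, b=-2, c=-5, d=3.76.
ac·Var[M] = (-4.8)·(-5)·49 = 1176
bd·Var[Z] = (-2)·3.76·5 = -37.6
(ad+bc)·covariance of M and Z = (-8.048)·6 = -48.288
covariance of V and T = 1176 + (-37.6) + (-48.288) = 1090.112.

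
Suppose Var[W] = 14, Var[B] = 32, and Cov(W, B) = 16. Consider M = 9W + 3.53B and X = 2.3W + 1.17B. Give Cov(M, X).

Cov(M, X) = 720.3472

By bilinearity, Cov(M, X) = ac·Var[W] + bd·Var[B] + (ad+bc)·Cov(W, B), with a=9, b=3.53, c=2.3, d=1.17.
ac·Var[W] = 9·2.3·14 = 289.8
bd·Var[B] = 3.53·1.17·32 = 132.1632
(ad+bc)·Cov(W, B) = (18.649)·16 = 298.384
Cov(M, X) = 289.8 + 132.1632 + 298.384 = 720.3472.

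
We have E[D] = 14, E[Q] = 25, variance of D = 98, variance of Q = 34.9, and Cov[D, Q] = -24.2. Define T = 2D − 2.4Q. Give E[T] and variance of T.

E[T] = 2·E[D] + (-2.4)·E[Q] = 2·14 + (-2.4)·25 = -32.
variance of T = a²·variance of D + b²·variance of Q + 2ab·Cov[D, Q] with a = 2, b = -2.4.
= 2²·98 + (-2.4)²·34.9 + 2·2·(-2.4)·(-24.2)
= 392 + 201.024 + 232.32 = 825.344.

E[T] = -32, variance of T = 825.344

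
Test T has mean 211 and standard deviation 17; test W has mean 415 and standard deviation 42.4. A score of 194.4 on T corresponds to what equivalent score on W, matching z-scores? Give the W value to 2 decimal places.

z = (194.4 − 211)/17 ≈ -0.9765.
W = 415 + z·42.4 = 415 + (194.4 − 211)·42.4/17 ≈ 373.60.

W = 373.60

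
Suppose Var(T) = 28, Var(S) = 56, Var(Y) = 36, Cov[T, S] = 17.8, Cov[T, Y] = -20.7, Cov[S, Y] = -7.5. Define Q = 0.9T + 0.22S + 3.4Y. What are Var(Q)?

Var(Q) = a²·Var(T) + b²·Var(S) + c²·Var(Y) + 2ab·Cov[T, S] + 2ac·Cov[T, Y] + 2bc·Cov[S, Y], with a = 0.9, b = 0.22, c = 3.4.
= 22.68 + 2.7104 + 416.16 + 7.0488 + (-126.684) + (-11.22)
= 310.6952.

Var(Q) = 310.6952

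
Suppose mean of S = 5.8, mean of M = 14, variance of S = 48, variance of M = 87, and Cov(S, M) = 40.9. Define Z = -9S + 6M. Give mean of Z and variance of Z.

mean of Z = 31.8, variance of Z = 2602.8

mean of Z = (-9)·mean of S + 6·mean of M = (-9)·5.8 + 6·14 = 31.8.
variance of Z = a²·variance of S + b²·variance of M + 2ab·Cov(S, M) with a = -9, b = 6.
= (-9)²·48 + 6²·87 + 2·(-9)·6·40.9
= 3888 + 3132 + (-4417.2) = 2602.8.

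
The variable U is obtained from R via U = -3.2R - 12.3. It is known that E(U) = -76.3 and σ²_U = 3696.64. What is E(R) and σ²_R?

E(R) = 20, σ²_R = 361

From U = -3.2R - 12.3: E(U) = a·E(R) + b, so E(R) = (E(U) − b)/a = (-76.3 − (-12.3))/(-3.2) = 20.
σ²_U = a²·σ²_R, so σ²_R = 3696.64/(-3.2)² = 361.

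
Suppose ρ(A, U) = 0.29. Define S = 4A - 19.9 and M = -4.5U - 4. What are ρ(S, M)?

ρ(S, M) = -0.29

Linear rescalings preserve |correlation|; the slopes 4 and -4.5 have opposite signs, so the correlation flips sign: ρ(S, M) = −ρ(A, U) = -0.29.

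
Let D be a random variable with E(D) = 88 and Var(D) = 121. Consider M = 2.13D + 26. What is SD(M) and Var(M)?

SD(M) = 23.43, Var(M) = 548.9649

M = 2.13D + 26 is linear with a = 2.13, b = 26.
SD(D) = √121 = 11.
SD(M) = |a|·SD(D) = |2.13|·11 = 23.43.
Var(M) = a²·Var(D) = 2.13²·121 = 548.9649 (the additive constant 26 does not affect variance).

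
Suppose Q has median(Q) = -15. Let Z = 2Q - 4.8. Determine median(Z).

median(Z) = -34.8

A linear map preserves order up to sign, so median(Z) = a·median(Q) + b = 2·(-15) + (-4.8) = -34.8.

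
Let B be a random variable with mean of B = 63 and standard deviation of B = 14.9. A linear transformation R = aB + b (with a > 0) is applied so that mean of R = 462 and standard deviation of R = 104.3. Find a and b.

a = 7, b = 21

standard deviation of R = a·standard deviation of B (a > 0), so a = 104.3/14.9 = 7.
mean of R = a·mean of B + b, so b = 462 − 7·63 = 21.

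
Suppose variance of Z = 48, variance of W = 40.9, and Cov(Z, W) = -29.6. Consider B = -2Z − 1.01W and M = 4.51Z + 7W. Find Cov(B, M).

Cov(B, M) = -172.89204

By bilinearity, Cov(B, M) = ac·variance of Z + bd·variance of W + (ad+bc)·Cov(Z, W), with a=-2, b=-1.01, c=4.51, d=7.
ac·variance of Z = (-2)·4.51·48 = -432.96
bd·variance of W = (-1.01)·7·40.9 = -289.163
(ad+bc)·Cov(Z, W) = (-18.5551)·(-29.6) = 549.23096
Cov(B, M) = -432.96 + (-289.163) + 549.23096 = -172.89204.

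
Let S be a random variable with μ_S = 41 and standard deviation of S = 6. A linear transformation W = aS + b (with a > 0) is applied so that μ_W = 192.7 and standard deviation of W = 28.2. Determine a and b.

a = 4.7, b = 0

standard deviation of W = a·standard deviation of S (a > 0), so a = 28.2/6 = 4.7.
μ_W = a·μ_S + b, so b = 192.7 − 4.7·41 = 0.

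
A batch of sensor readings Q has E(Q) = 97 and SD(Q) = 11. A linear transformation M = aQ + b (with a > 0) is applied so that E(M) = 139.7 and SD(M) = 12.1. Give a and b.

SD(M) = a·SD(Q) (a > 0), so a = 12.1/11 = 1.1.
E(M) = a·E(Q) + b, so b = 139.7 − 1.1·97 = 33.

a = 1.1, b = 33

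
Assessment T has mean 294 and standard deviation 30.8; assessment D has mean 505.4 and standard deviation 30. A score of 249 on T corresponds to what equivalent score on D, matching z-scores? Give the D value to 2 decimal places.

D = 461.57

z = (249 − 294)/30.8 ≈ -1.461.
D = 505.4 + z·30 = 505.4 + (249 − 294)·30/30.8 ≈ 461.57.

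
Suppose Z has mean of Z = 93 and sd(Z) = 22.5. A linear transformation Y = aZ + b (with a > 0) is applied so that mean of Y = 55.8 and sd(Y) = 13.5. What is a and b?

sd(Y) = a·sd(Z) (a > 0), so a = 13.5/22.5 = 0.6.
mean of Y = a·mean of Z + b, so b = 55.8 − 0.6·93 = 0.

a = 0.6, b = 0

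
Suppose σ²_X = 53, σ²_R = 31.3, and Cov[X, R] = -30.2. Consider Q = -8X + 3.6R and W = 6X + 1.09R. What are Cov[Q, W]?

Cov[Q, W] = -2810.1548

By bilinearity, Cov[Q, W] = ac·σ²_X + bd·σ²_R + (ad+bc)·Cov[X, R], with a=-8, b=3.6, c=6, d=1.09.
ac·σ²_X = (-8)·6·53 = -2544
bd·σ²_R = 3.6·1.09·31.3 = 122.8212
(ad+bc)·Cov[X, R] = (12.88)·(-30.2) = -388.976
Cov[Q, W] = -2544 + 122.8212 + (-388.976) = -2810.1548.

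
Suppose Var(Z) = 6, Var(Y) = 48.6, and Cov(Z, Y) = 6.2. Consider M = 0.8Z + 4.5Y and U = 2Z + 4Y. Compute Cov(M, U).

Cov(M, U) = 960.04

By bilinearity, Cov(M, U) = ac·Var(Z) + bd·Var(Y) + (ad+bc)·Cov(Z, Y), with a=0.8, b=4.5, c=2, d=4.
ac·Var(Z) = 0.8·2·6 = 9.6
bd·Var(Y) = 4.5·4·48.6 = 874.8
(ad+bc)·Cov(Z, Y) = (12.2)·6.2 = 75.64
Cov(M, U) = 9.6 + 874.8 + 75.64 = 960.04.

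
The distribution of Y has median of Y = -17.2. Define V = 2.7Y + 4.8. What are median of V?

median of V = -41.64

A linear map preserves order up to sign, so median of V = a·median of Y + b = 2.7·(-17.2) + 4.8 = -41.64.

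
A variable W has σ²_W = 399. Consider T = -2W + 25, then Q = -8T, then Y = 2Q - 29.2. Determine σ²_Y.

σ²_T = (-2)²·399 = 1596.
σ²_Q = (-8)²·1596 = 102144.
σ²_Y = 2²·102144 = 408576.

σ²_Y = 408576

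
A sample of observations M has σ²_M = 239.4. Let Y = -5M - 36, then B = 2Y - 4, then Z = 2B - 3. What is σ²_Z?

σ²_Z = 95760

σ²_Y = (-5)²·239.4 = 5985.
σ²_B = 2²·5985 = 23940.
σ²_Z = 2²·23940 = 95760.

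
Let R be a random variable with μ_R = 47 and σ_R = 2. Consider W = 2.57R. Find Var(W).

W = 2.57R is linear with a = 2.57, b = 0.
Var(R) = 2² = 4.
Var(W) = a²·Var(R) = 2.57²·4 = 26.4196.

Var(W) = 26.4196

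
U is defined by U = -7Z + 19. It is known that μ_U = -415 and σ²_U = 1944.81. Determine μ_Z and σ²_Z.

From U = -7Z + 19: μ_U = a·μ_Z + b, so μ_Z = (μ_U − b)/a = (-415 − 19)/(-7) = 62.
σ²_U = a²·σ²_Z, so σ²_Z = 1944.81/(-7)² = 39.69.

μ_Z = 62, σ²_Z = 39.69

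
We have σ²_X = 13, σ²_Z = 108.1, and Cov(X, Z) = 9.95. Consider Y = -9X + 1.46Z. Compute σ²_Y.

σ²_Y = 1021.93996

σ²_Y = a²·σ²_X + b²·σ²_Z + 2ab·Cov(X, Z) with a = -9, b = 1.46.
= (-9)²·13 + 1.46²·108.1 + 2·(-9)·1.46·9.95
= 1053 + 230.42596 + (-261.486) = 1021.93996.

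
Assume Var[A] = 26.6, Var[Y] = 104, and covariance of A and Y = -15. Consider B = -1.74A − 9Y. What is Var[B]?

Var[B] = a²·Var[A] + b²·Var[Y] + 2ab·covariance of A and Y with a = -1.74, b = -9.
= (-1.74)²·26.6 + (-9)²·104 + 2·(-1.74)·(-9)·(-15)
= 80.53416 + 8424 + (-469.8) = 8034.73416.

Var[B] = 8034.73416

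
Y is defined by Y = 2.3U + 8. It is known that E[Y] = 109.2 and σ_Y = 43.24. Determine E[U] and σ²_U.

E[U] = 44, σ²_U = 353.44

From Y = 2.3U + 8: E[Y] = a·E[U] + b, so E[U] = (E[Y] − b)/a = (109.2 − 8)/2.3 = 44.
σ²_Y = 43.24² = 1869.6976.
σ²_Y = a²·σ²_U, so σ²_U = 1869.6976/2.3² = 353.44.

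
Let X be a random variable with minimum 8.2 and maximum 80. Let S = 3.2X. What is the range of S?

Range of X = 80 − 8.2 = 71.8.
Range(S) = |a|·Range(X) = |3.2|·71.8 = 229.76.

Range(S) = 229.76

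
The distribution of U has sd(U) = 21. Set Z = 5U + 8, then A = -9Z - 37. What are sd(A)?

sd(Z) = |5|·21 = 105.
sd(A) = |-9|·105 = 945.

sd(A) = 945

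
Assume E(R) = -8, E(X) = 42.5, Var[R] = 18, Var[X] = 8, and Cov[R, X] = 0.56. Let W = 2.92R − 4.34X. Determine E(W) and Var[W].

E(W) = -207.81, Var[W] = 289.966464

E(W) = 2.92·E(R) + (-4.34)·E(X) = 2.92·(-8) + (-4.34)·42.5 = -207.81.
Var[W] = a²·Var[R] + b²·Var[X] + 2ab·Cov[R, X] with a = 2.92, b = -4.34.
= 2.92²·18 + (-4.34)²·8 + 2·2.92·(-4.34)·0.56
= 153.4752 + 150.6848 + (-14.193536) = 289.966464.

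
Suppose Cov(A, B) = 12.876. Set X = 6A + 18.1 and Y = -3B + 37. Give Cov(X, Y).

Cov(X, Y) = -231.768

Cov(X, Y) = a·c·Cov(A, B) = 6·(-3)·12.876 = -231.768. Additive constants drop out.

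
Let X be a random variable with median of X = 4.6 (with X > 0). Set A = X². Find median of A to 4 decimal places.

X² is monotone on this domain, so median of A = square(4.6) = 21.16.

median of A = 21.16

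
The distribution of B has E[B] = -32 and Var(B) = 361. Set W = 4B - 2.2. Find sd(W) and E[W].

W = 4B - 2.2 is linear with a = 4, b = -2.2.
sd(B) = √361 = 19.
sd(W) = |a|·sd(B) = |4|·19 = 76.
E[W] = a·E[B] + b = 4·(-32) + (-2.2) = -130.2.

sd(W) = 76, E[W] = -130.2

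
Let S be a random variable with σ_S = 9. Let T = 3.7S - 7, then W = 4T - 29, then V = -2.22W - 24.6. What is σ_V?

σ_V = 295.704

σ_T = |3.7|·9 = 33.3.
σ_W = |4|·33.3 = 133.2.
σ_V = |-2.22|·133.2 = 295.704.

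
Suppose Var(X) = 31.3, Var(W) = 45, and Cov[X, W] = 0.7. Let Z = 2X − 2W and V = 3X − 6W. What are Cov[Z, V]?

By bilinearity, Cov[Z, V] = ac·Var(X) + bd·Var(W) + (ad+bc)·Cov[X, W], with a=2, b=-2, c=3, d=-6.
ac·Var(X) = 2·3·31.3 = 187.8
bd·Var(W) = (-2)·(-6)·45 = 540
(ad+bc)·Cov[X, W] = (-18)·0.7 = -12.6
Cov[Z, V] = 187.8 + 540 + (-12.6) = 715.2.

Cov[Z, V] = 715.2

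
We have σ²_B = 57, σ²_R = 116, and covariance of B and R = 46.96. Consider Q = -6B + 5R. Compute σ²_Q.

σ²_Q = 2134.4

σ²_Q = a²·σ²_B + b²·σ²_R + 2ab·covariance of B and R with a = -6, b = 5.
= (-6)²·57 + 5²·116 + 2·(-6)·5·46.96
= 2052 + 2900 + (-2817.6) = 2134.4.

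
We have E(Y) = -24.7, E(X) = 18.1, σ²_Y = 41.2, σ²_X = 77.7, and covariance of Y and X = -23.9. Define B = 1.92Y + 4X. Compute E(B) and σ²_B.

E(B) = 24.976, σ²_B = 1027.97568

E(B) = 1.92·E(Y) + 4·E(X) = 1.92·(-24.7) + 4·18.1 = 24.976.
σ²_B = a²·σ²_Y + b²·σ²_X + 2ab·covariance of Y and X with a = 1.92, b = 4.
= 1.92²·41.2 + 4²·77.7 + 2·1.92·4·(-23.9)
= 151.87968 + 1243.2 + (-367.104) = 1027.97568.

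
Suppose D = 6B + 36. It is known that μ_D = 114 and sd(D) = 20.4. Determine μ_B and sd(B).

From D = 6B + 36: μ_D = a·μ_B + b, so μ_B = (μ_D − b)/a = (114 − 36)/6 = 13.
sd(D) = |a|·sd(B), so sd(B) = 20.4/|6| = 3.4.

μ_B = 13, sd(B) = 3.4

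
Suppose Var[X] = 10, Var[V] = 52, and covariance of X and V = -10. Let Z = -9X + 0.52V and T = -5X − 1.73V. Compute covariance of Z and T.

By bilinearity, covariance of Z and T = ac·Var[X] + bd·Var[V] + (ad+bc)·covariance of X and V, with a=-9, b=0.52, c=-5, d=-1.73.
ac·Var[X] = (-9)·(-5)·10 = 450
bd·Var[V] = 0.52·(-1.73)·52 = -46.7792
(ad+bc)·covariance of X and V = (12.97)·(-10) = -129.7
covariance of Z and T = 450 + (-46.7792) + (-129.7) = 273.5208.

covariance of Z and T = 273.5208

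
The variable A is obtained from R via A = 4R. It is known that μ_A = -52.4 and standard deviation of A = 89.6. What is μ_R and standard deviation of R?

μ_R = -13.1, standard deviation of R = 22.4

From A = 4R: μ_A = a·μ_R + b, so μ_R = (μ_A − b)/a = (-52.4 − 0)/4 = -13.1.
standard deviation of A = |a|·standard deviation of R, so standard deviation of R = 89.6/|4| = 22.4.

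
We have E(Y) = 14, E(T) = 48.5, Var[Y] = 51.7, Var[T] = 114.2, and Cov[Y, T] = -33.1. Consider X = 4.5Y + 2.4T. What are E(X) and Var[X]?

E(X) = 179.4, Var[X] = 989.757

E(X) = 4.5·E(Y) + 2.4·E(T) = 4.5·14 + 2.4·48.5 = 179.4.
Var[X] = a²·Var[Y] + b²·Var[T] + 2ab·Cov[Y, T] with a = 4.5, b = 2.4.
= 4.5²·51.7 + 2.4²·114.2 + 2·4.5·2.4·(-33.1)
= 1046.925 + 657.792 + (-714.96) = 989.757.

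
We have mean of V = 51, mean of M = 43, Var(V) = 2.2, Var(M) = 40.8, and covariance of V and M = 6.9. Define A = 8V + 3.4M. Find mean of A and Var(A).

mean of A = 8·mean of V + 3.4·mean of M = 8·51 + 3.4·43 = 554.2.
Var(A) = a²·Var(V) + b²·Var(M) + 2ab·covariance of V and M with a = 8, b = 3.4.
= 8²·2.2 + 3.4²·40.8 + 2·8·3.4·6.9
= 140.8 + 471.648 + 375.36 = 987.808.

mean of A = 554.2, Var(A) = 987.808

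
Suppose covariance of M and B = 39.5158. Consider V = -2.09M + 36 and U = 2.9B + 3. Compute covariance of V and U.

covariance of V and U = -239.5052638

covariance of V and U = a·c·covariance of M and B = (-2.09)·2.9·39.5158 = -239.5052638. Additive constants drop out.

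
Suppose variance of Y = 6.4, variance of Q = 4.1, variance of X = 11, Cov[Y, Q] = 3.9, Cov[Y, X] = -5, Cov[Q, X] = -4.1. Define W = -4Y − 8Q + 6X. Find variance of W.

variance of W = 1644

variance of W = a²·variance of Y + b²·variance of Q + c²·variance of X + 2ab·Cov[Y, Q] + 2ac·Cov[Y, X] + 2bc·Cov[Q, X], with a = -4, b = -8, c = 6.
= 102.4 + 262.4 + 396 + 249.6 + 240 + 393.6
= 1644.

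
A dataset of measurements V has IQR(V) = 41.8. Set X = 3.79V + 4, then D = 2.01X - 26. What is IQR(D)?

IQR(D) = 318.42822

IQR(X) = |3.79|·41.8 = 158.422.
IQR(D) = |2.01|·158.422 = 318.42822.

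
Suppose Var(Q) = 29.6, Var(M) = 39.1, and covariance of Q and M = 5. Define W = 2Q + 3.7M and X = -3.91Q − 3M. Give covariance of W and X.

covariance of W and X = -767.817

By bilinearity, covariance of W and X = ac·Var(Q) + bd·Var(M) + (ad+bc)·covariance of Q and M, with a=2, b=3.7, c=-3.91, d=-3.
ac·Var(Q) = 2·(-3.91)·29.6 = -231.472
bd·Var(M) = 3.7·(-3)·39.1 = -434.01
(ad+bc)·covariance of Q and M = (-20.467)·5 = -102.335
covariance of W and X = -231.472 + (-434.01) + (-102.335) = -767.817.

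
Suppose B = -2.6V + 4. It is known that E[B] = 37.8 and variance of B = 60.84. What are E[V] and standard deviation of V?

E[V] = -13, standard deviation of V = 3

From B = -2.6V + 4: E[B] = a·E[V] + b, so E[V] = (E[B] − b)/a = (37.8 − 4)/(-2.6) = -13.
standard deviation of B = √60.84 = 7.8.
standard deviation of B = |a|·standard deviation of V, so standard deviation of V = 7.8/|-2.6| = 3.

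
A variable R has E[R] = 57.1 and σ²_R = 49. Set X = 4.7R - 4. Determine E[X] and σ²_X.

E[X] = 264.37, σ²_X = 1082.41

X = 4.7R - 4 is linear with a = 4.7, b = -4.
E[X] = a·E[R] + b = 4.7·57.1 + (-4) = 264.37.
σ²_X = a²·σ²_R = 4.7²·49 = 1082.41 (the additive constant -4 does not affect variance).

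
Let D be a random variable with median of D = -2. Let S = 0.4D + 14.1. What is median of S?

median of S = 13.3

A linear map preserves order up to sign, so median of S = a·median of D + b = 0.4·(-2) + 14.1 = 13.3.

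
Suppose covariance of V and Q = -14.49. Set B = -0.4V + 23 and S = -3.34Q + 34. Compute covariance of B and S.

covariance of B and S = -19.35864

covariance of B and S = a·c·covariance of V and Q = (-0.4)·(-3.34)·(-14.49) = -19.35864. Additive constants drop out.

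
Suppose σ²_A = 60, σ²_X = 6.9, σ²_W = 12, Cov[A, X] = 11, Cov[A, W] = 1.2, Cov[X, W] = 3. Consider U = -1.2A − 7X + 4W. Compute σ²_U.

σ²_U = a²·σ²_A + b²·σ²_X + c²·σ²_W + 2ab·Cov[A, X] + 2ac·Cov[A, W] + 2bc·Cov[X, W], with a = -1.2, b = -7, c = 4.
= 86.4 + 338.1 + 192 + 184.8 + (-11.52) + (-168)
= 621.78.

σ²_U = 621.78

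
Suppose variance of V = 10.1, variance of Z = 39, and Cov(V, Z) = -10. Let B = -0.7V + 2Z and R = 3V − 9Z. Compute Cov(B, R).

By bilinearity, Cov(B, R) = ac·variance of V + bd·variance of Z + (ad+bc)·Cov(V, Z), with a=-0.7, b=2, c=3, d=-9.
ac·variance of V = (-0.7)·3·10.1 = -21.21
bd·variance of Z = 2·(-9)·39 = -702
(ad+bc)·Cov(V, Z) = (12.3)·(-10) = -123
Cov(B, R) = -21.21 + (-702) + (-123) = -846.21.

Cov(B, R) = -846.21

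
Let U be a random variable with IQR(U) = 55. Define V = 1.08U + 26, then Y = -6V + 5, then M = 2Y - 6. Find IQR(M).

IQR(M) = 712.8

IQR(V) = |1.08|·55 = 59.4.
IQR(Y) = |-6|·59.4 = 356.4.
IQR(M) = |2|·356.4 = 712.8.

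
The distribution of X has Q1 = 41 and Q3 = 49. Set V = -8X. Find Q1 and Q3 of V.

a = -8 < 0 reverses order: Q1(V) comes from Q3(X), Q3(V) from Q1(X).
Q1(V) = (-8)·49 = -392; Q3(V) = (-8)·41 = -328.

Q1(V) = -392, Q3(V) = -328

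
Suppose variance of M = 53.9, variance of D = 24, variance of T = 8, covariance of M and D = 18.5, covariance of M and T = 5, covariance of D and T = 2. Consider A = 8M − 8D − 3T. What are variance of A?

variance of A = a²·variance of M + b²·variance of D + c²·variance of T + 2ab·covariance of M and D + 2ac·covariance of M and T + 2bc·covariance of D and T, with a = 8, b = -8, c = -3.
= 3449.6 + 1536 + 72 + (-2368) + (-240) + 96
= 2545.6.

variance of A = 2545.6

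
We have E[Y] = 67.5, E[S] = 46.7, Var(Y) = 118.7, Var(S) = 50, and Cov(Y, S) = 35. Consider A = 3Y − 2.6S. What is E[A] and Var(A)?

E[A] = 3·E[Y] + (-2.6)·E[S] = 3·67.5 + (-2.6)·46.7 = 81.08.
Var(A) = a²·Var(Y) + b²·Var(S) + 2ab·Cov(Y, S) with a = 3, b = -2.6.
= 3²·118.7 + (-2.6)²·50 + 2·3·(-2.6)·35
= 1068.3 + 338 + (-546) = 860.3.

E[A] = 81.08, Var(A) = 860.3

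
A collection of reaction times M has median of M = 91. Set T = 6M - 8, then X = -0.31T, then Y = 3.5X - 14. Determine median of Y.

median of Y = -597.73

median of T = 6·91 + (-8) = 538.
median of X = (-0.31)·538 = -166.78.
median of Y = 3.5·(-166.78) + (-14) = -597.73.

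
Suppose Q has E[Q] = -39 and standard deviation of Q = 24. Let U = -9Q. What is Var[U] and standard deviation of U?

Var[U] = 46656, standard deviation of U = 216

U = -9Q is linear with a = -9, b = 0.
Var[Q] = 24² = 576.
Var[U] = a²·Var[Q] = (-9)²·576 = 46656.
standard deviation of U = |a|·standard deviation of Q = |-9|·24 = 216.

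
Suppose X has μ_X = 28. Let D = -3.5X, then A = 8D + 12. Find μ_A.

μ_A = -772

μ_D = (-3.5)·28 = -98.
μ_A = 8·(-98) + 12 = -772.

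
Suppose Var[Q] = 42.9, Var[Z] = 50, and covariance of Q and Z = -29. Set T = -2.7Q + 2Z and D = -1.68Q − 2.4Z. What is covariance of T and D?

By bilinearity, covariance of T and D = ac·Var[Q] + bd·Var[Z] + (ad+bc)·covariance of Q and Z, with a=-2.7, b=2, c=-1.68, d=-2.4.
ac·Var[Q] = (-2.7)·(-1.68)·42.9 = 194.5944
bd·Var[Z] = 2·(-2.4)·50 = -240
(ad+bc)·covariance of Q and Z = (3.12)·(-29) = -90.48
covariance of T and D = 194.5944 + (-240) + (-90.48) = -135.8856.

covariance of T and D = -135.8856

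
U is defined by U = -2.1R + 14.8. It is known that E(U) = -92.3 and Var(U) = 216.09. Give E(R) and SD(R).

From U = -2.1R + 14.8: E(U) = a·E(R) + b, so E(R) = (E(U) − b)/a = (-92.3 − 14.8)/(-2.1) = 51.
SD(U) = √216.09 = 14.7.
SD(U) = |a|·SD(R), so SD(R) = 14.7/|-2.1| = 7.

E(R) = 51, SD(R) = 7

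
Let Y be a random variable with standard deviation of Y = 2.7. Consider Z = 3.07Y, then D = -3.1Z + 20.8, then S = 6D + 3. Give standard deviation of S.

standard deviation of S = 154.1754

standard deviation of Z = |3.07|·2.7 = 8.289.
standard deviation of D = |-3.1|·8.289 = 25.6959.
standard deviation of S = |6|·25.6959 = 154.1754.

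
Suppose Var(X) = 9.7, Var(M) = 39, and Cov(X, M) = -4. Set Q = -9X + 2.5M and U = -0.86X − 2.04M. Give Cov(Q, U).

Cov(Q, U) = -188.662

By bilinearity, Cov(Q, U) = ac·Var(X) + bd·Var(M) + (ad+bc)·Cov(X, M), with a=-9, b=2.5, c=-0.86, d=-2.04.
ac·Var(X) = (-9)·(-0.86)·9.7 = 75.078
bd·Var(M) = 2.5·(-2.04)·39 = -198.9
(ad+bc)·Cov(X, M) = (16.21)·(-4) = -64.84
Cov(Q, U) = 75.078 + (-198.9) + (-64.84) = -188.662.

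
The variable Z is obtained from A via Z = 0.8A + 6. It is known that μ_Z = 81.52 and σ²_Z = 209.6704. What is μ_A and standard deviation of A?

From Z = 0.8A + 6: μ_Z = a·μ_A + b, so μ_A = (μ_Z − b)/a = (81.52 − 6)/0.8 = 94.4.
standard deviation of Z = √209.6704 = 14.48.
standard deviation of Z = |a|·standard deviation of A, so standard deviation of A = 14.48/|0.8| = 18.1.

μ_A = 94.4, standard deviation of A = 18.1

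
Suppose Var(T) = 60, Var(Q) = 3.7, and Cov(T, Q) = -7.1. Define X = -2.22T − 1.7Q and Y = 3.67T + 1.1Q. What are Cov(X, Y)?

Cov(X, Y) = -434.1279

By bilinearity, Cov(X, Y) = ac·Var(T) + bd·Var(Q) + (ad+bc)·Cov(T, Q), with a=-2.22, b=-1.7, c=3.67, d=1.1.
ac·Var(T) = (-2.22)·3.67·60 = -488.844
bd·Var(Q) = (-1.7)·1.1·3.7 = -6.919
(ad+bc)·Cov(T, Q) = (-8.681)·(-7.1) = 61.6351
Cov(X, Y) = -488.844 + (-6.919) + 61.6351 = -434.1279.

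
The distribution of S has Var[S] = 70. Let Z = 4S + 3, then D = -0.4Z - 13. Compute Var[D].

Var[D] = 179.2

Var[Z] = 4²·70 = 1120.
Var[D] = (-0.4)²·1120 = 179.2.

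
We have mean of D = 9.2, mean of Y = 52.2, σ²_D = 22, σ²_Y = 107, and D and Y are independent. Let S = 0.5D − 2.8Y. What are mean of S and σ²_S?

mean of S = -141.56, σ²_S = 844.38

mean of S = 0.5·mean of D + (-2.8)·mean of Y = 0.5·9.2 + (-2.8)·52.2 = -141.56.
σ²_S = a²·σ²_D + b²·σ²_Y + 2ab·covariance of D and Y with a = 0.5, b = -2.8.
Independence gives covariance of D and Y = 0.
= 0.5²·22 + (-2.8)²·107 + 2·0.5·(-2.8)·0
= 5.5 + 838.88 + 0 = 844.38.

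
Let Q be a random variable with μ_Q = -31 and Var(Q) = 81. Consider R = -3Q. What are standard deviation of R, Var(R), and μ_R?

R = -3Q is linear with a = -3, b = 0.
standard deviation of Q = √81 = 9.
standard deviation of R = |a|·standard deviation of Q = |-3|·9 = 27.
Var(R) = a²·Var(Q) = (-3)²·81 = 729.
μ_R = a·μ_Q + b = (-3)·(-31) = 93.

standard deviation of R = 27, Var(R) = 729, μ_R = 93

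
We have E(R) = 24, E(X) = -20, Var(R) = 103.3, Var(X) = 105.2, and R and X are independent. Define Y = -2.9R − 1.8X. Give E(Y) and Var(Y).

E(Y) = (-2.9)·E(R) + (-1.8)·E(X) = (-2.9)·24 + (-1.8)·(-20) = -33.6.
Var(Y) = a²·Var(R) + b²·Var(X) + 2ab·Cov[R, X] with a = -2.9, b = -1.8.
Independence gives Cov[R, X] = 0.
= (-2.9)²·103.3 + (-1.8)²·105.2 + 2·(-2.9)·(-1.8)·0
= 868.753 + 340.848 + 0 = 1209.601.

E(Y) = -33.6, Var(Y) = 1209.601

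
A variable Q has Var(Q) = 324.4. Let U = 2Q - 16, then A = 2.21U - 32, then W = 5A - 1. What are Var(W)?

Var(U) = 2²·324.4 = 1297.6.
Var(A) = 2.21²·1297.6 = 6337.60816.
Var(W) = 5²·6337.60816 = 158440.204.

Var(W) = 158440.204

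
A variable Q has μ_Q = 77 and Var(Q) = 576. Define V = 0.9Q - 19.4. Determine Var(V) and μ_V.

V = 0.9Q - 19.4 is linear with a = 0.9, b = -19.4.
Var(V) = a²·Var(Q) = 0.9²·576 = 466.56 (the additive constant -19.4 does not affect variance).
μ_V = a·μ_Q + b = 0.9·77 + (-19.4) = 49.9.

Var(V) = 466.56, μ_V = 49.9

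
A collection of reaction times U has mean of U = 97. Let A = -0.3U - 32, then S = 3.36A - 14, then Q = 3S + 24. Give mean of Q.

mean of Q = -633.888

mean of A = (-0.3)·97 + (-32) = -61.1.
mean of S = 3.36·(-61.1) + (-14) = -219.296.
mean of Q = 3·(-219.296) + 24 = -633.888.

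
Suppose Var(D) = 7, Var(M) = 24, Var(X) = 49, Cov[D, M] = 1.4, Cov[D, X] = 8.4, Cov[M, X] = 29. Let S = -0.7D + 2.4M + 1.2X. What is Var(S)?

Var(S) = a²·Var(D) + b²·Var(M) + c²·Var(X) + 2ab·Cov[D, M] + 2ac·Cov[D, X] + 2bc·Cov[M, X], with a = -0.7, b = 2.4, c = 1.2.
= 3.43 + 138.24 + 70.56 + (-4.704) + (-14.112) + 167.04
= 360.454.

Var(S) = 360.454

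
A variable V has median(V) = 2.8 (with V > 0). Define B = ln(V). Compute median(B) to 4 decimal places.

median(B) = 1.0296

ln(V) is monotone on this domain, so median(B) = ln(2.8) ≈ 1.0296.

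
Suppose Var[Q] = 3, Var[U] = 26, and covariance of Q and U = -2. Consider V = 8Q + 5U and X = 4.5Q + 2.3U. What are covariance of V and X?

By bilinearity, covariance of V and X = ac·Var[Q] + bd·Var[U] + (ad+bc)·covariance of Q and U, with a=8, b=5, c=4.5, d=2.3.
ac·Var[Q] = 8·4.5·3 = 108
bd·Var[U] = 5·2.3·26 = 299
(ad+bc)·covariance of Q and U = (40.9)·(-2) = -81.8
covariance of V and X = 108 + 299 + (-81.8) = 325.2.

covariance of V and X = 325.2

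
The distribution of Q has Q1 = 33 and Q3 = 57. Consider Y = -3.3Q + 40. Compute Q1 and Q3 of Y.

Q1(Y) = -148.1, Q3(Y) = -68.9

a = -3.3 < 0 reverses order: Q1(Y) comes from Q3(Q), Q3(Y) from Q1(Q).
Q1(Y) = (-3.3)·57 + 40 = -148.1; Q3(Y) = (-3.3)·33 + 40 = -68.9.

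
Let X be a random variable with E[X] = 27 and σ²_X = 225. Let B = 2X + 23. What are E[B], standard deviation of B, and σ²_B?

E[B] = 77, standard deviation of B = 30, σ²_B = 900

B = 2X + 23 is linear with a = 2, b = 23.
E[B] = a·E[X] + b = 2·27 + 23 = 77.
standard deviation of X = √225 = 15.
standard deviation of B = |a|·standard deviation of X = |2|·15 = 30.
σ²_B = a²·σ²_X = 2²·225 = 900 (the additive constant 23 does not affect variance).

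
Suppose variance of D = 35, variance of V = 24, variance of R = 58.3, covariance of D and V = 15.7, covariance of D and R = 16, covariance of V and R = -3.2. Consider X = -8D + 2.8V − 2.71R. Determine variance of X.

variance of X = 2895.28423

variance of X = a²·variance of D + b²·variance of V + c²·variance of R + 2ab·covariance of D and V + 2ac·covariance of D and R + 2bc·covariance of V and R, with a = -8, b = 2.8, c = -2.71.
= 2240 + 188.16 + 428.16103 + (-703.36) + 693.76 + 48.5632
= 2895.28423.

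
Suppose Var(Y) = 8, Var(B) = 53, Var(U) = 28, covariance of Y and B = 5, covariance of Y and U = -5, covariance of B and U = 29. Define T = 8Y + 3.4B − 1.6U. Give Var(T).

Var(T) = a²·Var(Y) + b²·Var(B) + c²·Var(U) + 2ab·covariance of Y and B + 2ac·covariance of Y and U + 2bc·covariance of B and U, with a = 8, b = 3.4, c = -1.6.
= 512 + 612.68 + 71.68 + 272 + 128 + (-315.52)
= 1280.84.

Var(T) = 1280.84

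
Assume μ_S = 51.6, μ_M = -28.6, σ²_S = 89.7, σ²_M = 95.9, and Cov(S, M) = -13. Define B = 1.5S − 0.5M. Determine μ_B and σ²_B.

μ_B = 1.5·μ_S + (-0.5)·μ_M = 1.5·51.6 + (-0.5)·(-28.6) = 91.7.
σ²_B = a²·σ²_S + b²·σ²_M + 2ab·Cov(S, M) with a = 1.5, b = -0.5.
= 1.5²·89.7 + (-0.5)²·95.9 + 2·1.5·(-0.5)·(-13)
= 201.825 + 23.975 + 19.5 = 245.3.

μ_B = 91.7, σ²_B = 245.3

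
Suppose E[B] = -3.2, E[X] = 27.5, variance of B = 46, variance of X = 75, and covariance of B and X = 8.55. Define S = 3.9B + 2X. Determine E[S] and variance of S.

E[S] = 3.9·E[B] + 2·E[X] = 3.9·(-3.2) + 2·27.5 = 42.52.
variance of S = a²·variance of B + b²·variance of X + 2ab·covariance of B and X with a = 3.9, b = 2.
= 3.9²·46 + 2²·75 + 2·3.9·2·8.55
= 699.66 + 300 + 133.38 = 1133.04.

E[S] = 42.52, variance of S = 1133.04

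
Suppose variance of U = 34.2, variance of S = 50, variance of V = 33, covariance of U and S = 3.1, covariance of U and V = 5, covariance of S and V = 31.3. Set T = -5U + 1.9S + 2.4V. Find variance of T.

variance of T = 1332.136

variance of T = a²·variance of U + b²·variance of S + c²·variance of V + 2ab·covariance of U and S + 2ac·covariance of U and V + 2bc·covariance of S and V, with a = -5, b = 1.9, c = 2.4.
= 855 + 180.5 + 190.08 + (-58.9) + (-120) + 285.456
= 1332.136.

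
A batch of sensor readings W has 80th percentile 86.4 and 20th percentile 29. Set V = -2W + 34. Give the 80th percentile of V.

80th percentile of V = -24

Since a = -2 < 0 the transformation is decreasing, reversing order: the 80th percentile of V corresponds to the 20th percentile of W.
So P_{80}(V) = a·P_{20}(W) + b = (-2)·29 + 34 = -24.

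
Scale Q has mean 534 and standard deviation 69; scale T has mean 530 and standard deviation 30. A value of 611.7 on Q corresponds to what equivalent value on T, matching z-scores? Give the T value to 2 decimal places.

z = (611.7 − 534)/69 ≈ 1.1261.
T = 530 + z·30 = 530 + (611.7 − 534)·30/69 ≈ 563.78.

T = 563.78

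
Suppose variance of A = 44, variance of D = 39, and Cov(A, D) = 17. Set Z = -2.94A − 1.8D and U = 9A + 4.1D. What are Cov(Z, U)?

Cov(Z, U) = -1932.378

By bilinearity, Cov(Z, U) = ac·variance of A + bd·variance of D + (ad+bc)·Cov(A, D), with a=-2.94, b=-1.8, c=9, d=4.1.
ac·variance of A = (-2.94)·9·44 = -1164.24
bd·variance of D = (-1.8)·4.1·39 = -287.82
(ad+bc)·Cov(A, D) = (-28.254)·17 = -480.318
Cov(Z, U) = -1164.24 + (-287.82) + (-480.318) = -1932.378.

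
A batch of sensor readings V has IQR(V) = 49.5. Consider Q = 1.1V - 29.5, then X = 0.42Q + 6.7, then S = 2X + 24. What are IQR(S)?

IQR(Q) = |1.1|·49.5 = 54.45.
IQR(X) = |0.42|·54.45 = 22.869.
IQR(S) = |2|·22.869 = 45.738.

IQR(S) = 45.738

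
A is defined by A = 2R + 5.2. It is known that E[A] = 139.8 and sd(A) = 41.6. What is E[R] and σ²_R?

E[R] = 67.3, σ²_R = 432.64

From A = 2R + 5.2: E[A] = a·E[R] + b, so E[R] = (E[A] − b)/a = (139.8 − 5.2)/2 = 67.3.
σ²_A = 41.6² = 1730.56.
σ²_A = a²·σ²_R, so σ²_R = 1730.56/2² = 432.64.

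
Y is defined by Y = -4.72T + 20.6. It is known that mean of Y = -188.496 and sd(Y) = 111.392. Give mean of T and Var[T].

From Y = -4.72T + 20.6: mean of Y = a·mean of T + b, so mean of T = (mean of Y − b)/a = (-188.496 − 20.6)/(-4.72) = 44.3.
Var[Y] = 111.392² = 12408.177664.
Var[Y] = a²·Var[T], so Var[T] = 12408.177664/(-4.72)² = 556.96.

mean of T = 44.3, Var[T] = 556.96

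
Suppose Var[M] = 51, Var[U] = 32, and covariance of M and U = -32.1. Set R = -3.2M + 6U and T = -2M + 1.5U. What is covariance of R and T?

covariance of R and T = 1153.68

By bilinearity, covariance of R and T = ac·Var[M] + bd·Var[U] + (ad+bc)·covariance of M and U, with a=-3.2, b=6, c=-2, d=1.5.
ac·Var[M] = (-3.2)·(-2)·51 = 326.4
bd·Var[U] = 6·1.5·32 = 288
(ad+bc)·covariance of M and U = (-16.8)·(-32.1) = 539.28
covariance of R and T = 326.4 + 288 + 539.28 = 1153.68.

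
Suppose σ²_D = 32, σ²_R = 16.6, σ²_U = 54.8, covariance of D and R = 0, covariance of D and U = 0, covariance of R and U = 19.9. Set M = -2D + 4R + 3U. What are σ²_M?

σ²_M = 1364.4

σ²_M = a²·σ²_D + b²·σ²_R + c²·σ²_U + 2ab·covariance of D and R + 2ac·covariance of D and U + 2bc·covariance of R and U, with a = -2, b = 4, c = 3.
= 128 + 265.6 + 493.2 + 0 + 0 + 477.6
= 1364.4.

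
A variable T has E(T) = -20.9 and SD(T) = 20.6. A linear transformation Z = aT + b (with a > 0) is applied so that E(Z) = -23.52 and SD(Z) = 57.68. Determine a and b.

a = 2.8, b = 35

SD(Z) = a·SD(T) (a > 0), so a = 57.68/20.6 = 2.8.
E(Z) = a·E(T) + b, so b = -23.52 − 2.8·(-20.9) = 35.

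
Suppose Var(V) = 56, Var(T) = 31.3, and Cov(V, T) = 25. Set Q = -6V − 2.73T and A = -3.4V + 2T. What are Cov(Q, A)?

By bilinearity, Cov(Q, A) = ac·Var(V) + bd·Var(T) + (ad+bc)·Cov(V, T), with a=-6, b=-2.73, c=-3.4, d=2.
ac·Var(V) = (-6)·(-3.4)·56 = 1142.4
bd·Var(T) = (-2.73)·2·31.3 = -170.898
(ad+bc)·Cov(V, T) = (-2.718)·25 = -67.95
Cov(Q, A) = 1142.4 + (-170.898) + (-67.95) = 903.552.

Cov(Q, A) = 903.552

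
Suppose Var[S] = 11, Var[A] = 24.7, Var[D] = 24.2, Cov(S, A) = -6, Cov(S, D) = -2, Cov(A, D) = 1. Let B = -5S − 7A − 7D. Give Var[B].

Var[B] = 2209.1

Var[B] = a²·Var[S] + b²·Var[A] + c²·Var[D] + 2ab·Cov(S, A) + 2ac·Cov(S, D) + 2bc·Cov(A, D), with a = -5, b = -7, c = -7.
= 275 + 1210.3 + 1185.8 + (-420) + (-140) + 98
= 2209.1.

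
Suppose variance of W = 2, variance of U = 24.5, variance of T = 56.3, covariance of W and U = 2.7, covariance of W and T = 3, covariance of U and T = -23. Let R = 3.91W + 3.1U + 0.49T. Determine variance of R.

variance of R = a²·variance of W + b²·variance of U + c²·variance of T + 2ab·covariance of W and U + 2ac·covariance of W and T + 2bc·covariance of U and T, with a = 3.91, b = 3.1, c = 0.49.
= 30.5762 + 235.445 + 13.51763 + 65.4534 + 11.4954 + (-69.874)
= 286.61363.

variance of R = 286.61363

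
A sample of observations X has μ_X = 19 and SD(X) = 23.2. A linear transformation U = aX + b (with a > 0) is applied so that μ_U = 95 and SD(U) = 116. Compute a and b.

SD(U) = a·SD(X) (a > 0), so a = 116/23.2 = 5.
μ_U = a·μ_X + b, so b = 95 − 5·19 = 0.

a = 5, b = 0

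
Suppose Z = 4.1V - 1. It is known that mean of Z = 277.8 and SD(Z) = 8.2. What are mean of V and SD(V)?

mean of V = 68, SD(V) = 2

From Z = 4.1V - 1: mean of Z = a·mean of V + b, so mean of V = (mean of Z − b)/a = (277.8 − (-1))/4.1 = 68.
SD(Z) = |a|·SD(V), so SD(V) = 8.2/|4.1| = 2.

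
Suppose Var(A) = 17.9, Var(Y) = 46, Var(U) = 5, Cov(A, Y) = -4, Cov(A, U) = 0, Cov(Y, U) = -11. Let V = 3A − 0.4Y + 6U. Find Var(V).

Var(V) = a²·Var(A) + b²·Var(Y) + c²·Var(U) + 2ab·Cov(A, Y) + 2ac·Cov(A, U) + 2bc·Cov(Y, U), with a = 3, b = -0.4, c = 6.
= 161.1 + 7.36 + 180 + 9.6 + 0 + 52.8
= 410.86.

Var(V) = 410.86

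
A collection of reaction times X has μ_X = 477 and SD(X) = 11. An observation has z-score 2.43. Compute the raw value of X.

X = μ_X + z·SD(X) = 477 + 2.43·11 = 503.73.

X = 503.73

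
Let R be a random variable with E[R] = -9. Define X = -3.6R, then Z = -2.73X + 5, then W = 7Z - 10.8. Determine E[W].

E[X] = (-3.6)·(-9) = 32.4.
E[Z] = (-2.73)·32.4 + 5 = -83.452.
E[W] = 7·(-83.452) + (-10.8) = -594.964.

E[W] = -594.964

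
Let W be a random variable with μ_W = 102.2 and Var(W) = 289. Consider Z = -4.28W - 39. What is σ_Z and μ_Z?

Z = -4.28W - 39 is linear with a = -4.28, b = -39.
σ_W = √289 = 17.
σ_Z = |a|·σ_W = |-4.28|·17 = 72.76.
μ_Z = a·μ_W + b = (-4.28)·102.2 + (-39) = -476.416.

σ_Z = 72.76, μ_Z = -476.416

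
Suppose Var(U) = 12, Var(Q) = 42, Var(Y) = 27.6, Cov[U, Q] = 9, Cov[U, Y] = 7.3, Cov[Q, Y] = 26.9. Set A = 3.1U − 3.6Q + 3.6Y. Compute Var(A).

Var(A) = a²·Var(U) + b²·Var(Q) + c²·Var(Y) + 2ab·Cov[U, Q] + 2ac·Cov[U, Y] + 2bc·Cov[Q, Y], with a = 3.1, b = -3.6, c = 3.6.
= 115.32 + 544.32 + 357.696 + (-200.88) + 162.936 + (-697.248)
= 282.144.

Var(A) = 282.144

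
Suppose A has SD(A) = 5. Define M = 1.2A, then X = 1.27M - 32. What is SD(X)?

SD(X) = 7.62

SD(M) = |1.2|·5 = 6.
SD(X) = |1.27|·6 = 7.62.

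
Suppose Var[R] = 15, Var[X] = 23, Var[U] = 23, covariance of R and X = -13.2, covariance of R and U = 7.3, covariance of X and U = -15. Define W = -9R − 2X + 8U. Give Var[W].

Var[W] = 1732.6

Var[W] = a²·Var[R] + b²·Var[X] + c²·Var[U] + 2ab·covariance of R and X + 2ac·covariance of R and U + 2bc·covariance of X and U, with a = -9, b = -2, c = 8.
= 1215 + 92 + 1472 + (-475.2) + (-1051.2) + 480
= 1732.6.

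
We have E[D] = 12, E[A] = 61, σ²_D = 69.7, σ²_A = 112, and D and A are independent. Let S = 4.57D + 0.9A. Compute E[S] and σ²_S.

E[S] = 109.74, σ²_S = 1546.39753

E[S] = 4.57·E[D] + 0.9·E[A] = 4.57·12 + 0.9·61 = 109.74.
σ²_S = a²·σ²_D + b²·σ²_A + 2ab·Cov[D, A] with a = 4.57, b = 0.9.
Independence gives Cov[D, A] = 0.
= 4.57²·69.7 + 0.9²·112 + 2·4.57·0.9·0
= 1455.67753 + 90.72 + 0 = 1546.39753.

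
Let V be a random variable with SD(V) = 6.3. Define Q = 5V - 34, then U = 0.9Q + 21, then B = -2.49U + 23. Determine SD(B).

SD(B) = 70.5915

SD(Q) = |5|·6.3 = 31.5.
SD(U) = |0.9|·31.5 = 28.35.
SD(B) = |-2.49|·28.35 = 70.5915.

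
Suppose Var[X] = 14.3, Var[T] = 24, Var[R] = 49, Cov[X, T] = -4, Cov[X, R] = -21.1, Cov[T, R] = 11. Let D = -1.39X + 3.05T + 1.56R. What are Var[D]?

Var[D] = 600.23391

Var[D] = a²·Var[X] + b²·Var[T] + c²·Var[R] + 2ab·Cov[X, T] + 2ac·Cov[X, R] + 2bc·Cov[T, R], with a = -1.39, b = 3.05, c = 1.56.
= 27.62903 + 223.26 + 119.2464 + 33.916 + 91.50648 + 104.676
= 600.23391.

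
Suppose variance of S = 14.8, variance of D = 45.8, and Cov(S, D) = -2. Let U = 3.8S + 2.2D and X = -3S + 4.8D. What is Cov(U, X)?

By bilinearity, Cov(U, X) = ac·variance of S + bd·variance of D + (ad+bc)·Cov(S, D), with a=3.8, b=2.2, c=-3, d=4.8.
ac·variance of S = 3.8·(-3)·14.8 = -168.72
bd·variance of D = 2.2·4.8·45.8 = 483.648
(ad+bc)·Cov(S, D) = (11.64)·(-2) = -23.28
Cov(U, X) = -168.72 + 483.648 + (-23.28) = 291.648.

Cov(U, X) = 291.648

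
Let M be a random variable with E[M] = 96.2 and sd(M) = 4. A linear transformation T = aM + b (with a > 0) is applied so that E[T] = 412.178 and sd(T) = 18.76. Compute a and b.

a = 4.69, b = -39

sd(T) = a·sd(M) (a > 0), so a = 18.76/4 = 4.69.
E[T] = a·E[M] + b, so b = 412.178 − 4.69·96.2 = -39.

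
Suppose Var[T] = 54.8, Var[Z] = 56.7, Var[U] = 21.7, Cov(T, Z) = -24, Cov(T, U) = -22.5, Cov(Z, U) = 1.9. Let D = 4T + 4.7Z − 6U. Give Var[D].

Var[D] = 2980.943

Var[D] = a²·Var[T] + b²·Var[Z] + c²·Var[U] + 2ab·Cov(T, Z) + 2ac·Cov(T, U) + 2bc·Cov(Z, U), with a = 4, b = 4.7, c = -6.
= 876.8 + 1252.503 + 781.2 + (-902.4) + 1080 + (-107.16)
= 2980.943.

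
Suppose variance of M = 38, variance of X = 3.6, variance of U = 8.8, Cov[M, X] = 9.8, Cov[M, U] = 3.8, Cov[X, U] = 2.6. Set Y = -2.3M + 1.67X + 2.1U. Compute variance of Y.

variance of Y = 156.11284

variance of Y = a²·variance of M + b²·variance of X + c²·variance of U + 2ab·Cov[M, X] + 2ac·Cov[M, U] + 2bc·Cov[X, U], with a = -2.3, b = 1.67, c = 2.1.
= 201.02 + 10.04004 + 38.808 + (-75.2836) + (-36.708) + 18.2364
= 156.11284.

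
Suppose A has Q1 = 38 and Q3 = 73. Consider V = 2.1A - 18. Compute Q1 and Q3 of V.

a = 2.1 > 0: Q1(V) = a·Q1(A)+b = 61.8, Q3(V) = a·Q3(A)+b = 135.3.

Q1(V) = 61.8, Q3(V) = 135.3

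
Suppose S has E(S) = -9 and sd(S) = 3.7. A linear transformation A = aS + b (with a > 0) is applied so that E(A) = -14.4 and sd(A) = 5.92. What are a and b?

sd(A) = a·sd(S) (a > 0), so a = 5.92/3.7 = 1.6.
E(A) = a·E(S) + b, so b = -14.4 − 1.6·(-9) = 0.

a = 1.6, b = 0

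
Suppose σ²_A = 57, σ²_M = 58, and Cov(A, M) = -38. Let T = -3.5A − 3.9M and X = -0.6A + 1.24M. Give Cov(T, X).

By bilinearity, Cov(T, X) = ac·σ²_A + bd·σ²_M + (ad+bc)·Cov(A, M), with a=-3.5, b=-3.9, c=-0.6, d=1.24.
ac·σ²_A = (-3.5)·(-0.6)·57 = 119.7
bd·σ²_M = (-3.9)·1.24·58 = -280.488
(ad+bc)·Cov(A, M) = (-2)·(-38) = 76
Cov(T, X) = 119.7 + (-280.488) + 76 = -84.788.

Cov(T, X) = -84.788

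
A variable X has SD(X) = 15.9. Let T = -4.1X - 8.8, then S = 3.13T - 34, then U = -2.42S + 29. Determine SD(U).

SD(T) = |-4.1|·15.9 = 65.19.
SD(S) = |3.13|·65.19 = 204.0447.
SD(U) = |-2.42|·204.0447 = 493.788174.

SD(U) = 493.788174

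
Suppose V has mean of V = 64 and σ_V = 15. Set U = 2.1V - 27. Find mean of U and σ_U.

U = 2.1V - 27 is linear with a = 2.1, b = -27.
mean of U = a·mean of V + b = 2.1·64 + (-27) = 107.4.
σ_U = |a|·σ_V = |2.1|·15 = 31.5.

mean of U = 107.4, σ_U = 31.5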